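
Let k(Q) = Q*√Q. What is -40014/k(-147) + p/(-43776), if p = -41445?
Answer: 4605/4864 - 4446*I*√3/343 ≈ 0.94675 - 22.451*I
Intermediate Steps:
k(Q) = Q^(3/2)
-40014/k(-147) + p/(-43776) = -40014*I*√3/3087 - 41445/(-43776) = -40014*I*√3/3087 - 41445*(-1/43776) = -4446*I*√3/343 + 4605/4864 = 4605/4864 - 4446*I*√3/343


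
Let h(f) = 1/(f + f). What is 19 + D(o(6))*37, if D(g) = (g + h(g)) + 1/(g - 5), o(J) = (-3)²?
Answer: 13079/36 ≈ 363.31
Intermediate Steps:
o(J) = 9
h(f) = 1/(2*f)
D(g) = g + 1/(-5 + g) + 1/(2*g) (D(g) = (g + 1/(2*g)) + 1/(g - 5) = (g + 1/(2*g)) + 1/(-5 + g) = g + 1/(-5 + g) + 1/(2*g))
19 + D(o(6))*37 = 19 + ((½)*(-5 + 9*(3 - 10*9 + 2*9²))/(9*(-5 + 9)))*37 = 19 + ((½)*(⅑)*(-5 + 9*(3 - 90 + 2*81))/4)*37 = 19 + ((½)*(⅑)*(¼)*(-5 + 9*(3 - 90 + 162)))*37 = 19 + ((½)*(⅑)*(¼)*(-5 + 9*75))*37 = 19 + ((½)*(⅑)*(¼)*(-5 + 675))*37 = 19 + ((½)*(⅑)*(¼)*670)*37 = 19 + (335/36)*37 = 19 + 12395/36 = 13079/36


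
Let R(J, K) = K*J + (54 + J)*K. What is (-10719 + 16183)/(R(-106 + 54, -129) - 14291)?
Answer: -5464/7841 ≈ -0.69685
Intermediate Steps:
R(J, K) = J*K + K*(54 + J)
(-10719 + 16183)/(R(-106 + 54, -129) - 14291) = (-10719 + 16183)/(2*(-129)*(27 + (-106 + 54)) - 14291) = 5464/(2*(-129)*(27 - 52) - 14291) = 5464/(2*(-129)*(-25) - 14291) = 5464/(6450 - 14291) = 5464/(-7841) = 5464*(-1/7841) = -5464/7841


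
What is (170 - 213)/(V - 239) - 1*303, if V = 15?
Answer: -67829/224 ≈ -302.81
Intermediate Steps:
(170 - 213)/(V - 239) - 1*303 = (170 - 213)/(15 - 239) - 1*303 = -43/(-224) - 303 = -43*(-1/224) - 303 = 43/224 - 303 = -67829/224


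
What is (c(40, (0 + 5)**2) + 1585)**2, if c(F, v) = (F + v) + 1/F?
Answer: 4356132001/1600 ≈ 2.7226e+6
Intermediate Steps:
c(F, v) = F + v + 1/F
(c(40, (0 + 5)**2) + 1585)**2 = ((40 + (0 + 5)**2 + 1/40) + 1585)**2 = ((40 + 5**2 + 1/40) + 1585)**2 = ((40 + 25 + 1/40) + 1585)**2 = (2601/40 + 1585)**2 = (66001/40)**2 = 4356132001/1600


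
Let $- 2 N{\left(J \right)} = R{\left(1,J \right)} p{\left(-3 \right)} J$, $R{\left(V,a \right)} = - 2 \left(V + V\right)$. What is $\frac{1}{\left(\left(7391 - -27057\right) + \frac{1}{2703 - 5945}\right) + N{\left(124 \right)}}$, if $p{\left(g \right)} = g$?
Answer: $\frac{3242}{109268367} \approx 2.967 \cdot 10^{-5}$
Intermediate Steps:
$R{\left(V,a \right)} = - 4 V$ ($R{\left(V,a \right)} = - 2 \cdot 2 V = - 4 V$)
$N{\left(J \right)} = - 6 J$ ($N{\left(J \right)} = - \frac{\left(-4\right) 1 \left(-3\right) J}{2} = - \frac{\left(-4\right) \left(-3\right) J}{2} = - \frac{12 J}{2} = - 6 J$)
$\frac{1}{\left(\left(7391 - -27057\right) + \frac{1}{2703 - 5945}\right) + N{\left(124 \right)}} = \frac{1}{\left(\left(7391 - -27057\right) + \frac{1}{2703 - 5945}\right) - 744} = \frac{1}{\left(\left(7391 + 27057\right) + \frac{1}{-3242}\right) - 744} = \frac{1}{\left(34448 - \frac{1}{3242}\right) - 744} = \frac{1}{\frac{111680415}{3242} - 744} = \frac{1}{\frac{109268367}{3242}} = \frac{3242}{109268367}$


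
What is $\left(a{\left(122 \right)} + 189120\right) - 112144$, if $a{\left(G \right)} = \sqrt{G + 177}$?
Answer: $76976 + \sqrt{299} \approx 76993.0$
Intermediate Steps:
$a{\left(G \right)} = \sqrt{177 + G}$
$\left(a{\left(122 \right)} + 189120\right) - 112144 = \left(\sqrt{177 + 122} + 189120\right) - 112144 = \left(\sqrt{299} + 189120\right) - 112144 = \left(189120 + \sqrt{299}\right) - 112144 = 76976 + \sqrt{299}$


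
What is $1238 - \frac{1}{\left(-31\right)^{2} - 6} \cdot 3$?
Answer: $\frac{1182287}{955} \approx 1238.0$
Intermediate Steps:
$1238 - \frac{1}{\left(-31\right)^{2} - 6} \cdot 3 = 1238 - \frac{1}{961 - 6} \cdot 3 = 1238 - \frac{1}{955} \cdot 3 = 1238 - \frac{3}{955} = \frac{1182287}{955}$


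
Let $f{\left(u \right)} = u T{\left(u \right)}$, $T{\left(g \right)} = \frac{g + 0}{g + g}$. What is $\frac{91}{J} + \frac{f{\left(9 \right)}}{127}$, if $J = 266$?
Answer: $\frac{911}{2413} \approx 0.37754$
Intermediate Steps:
$T{\left(g \right)} = \frac{1}{2}$ ($T{\left(g \right)} = \frac{g}{2 g} = g \frac{1}{2 g} = \frac{1}{2}$)
$f{\left(u \right)} = \frac{u}{2}$ ($f{\left(u \right)} = u \frac{1}{2} = \frac{u}{2}$)
$\frac{91}{J} + \frac{f{\left(9 \right)}}{127} = \frac{91}{266} + \frac{\frac{1}{2} \cdot 9}{127} = 91 \cdot \frac{1}{266} + \frac{9}{2} \cdot \frac{1}{127} = \frac{13}{38} + \frac{9}{254} = \frac{911}{2413}$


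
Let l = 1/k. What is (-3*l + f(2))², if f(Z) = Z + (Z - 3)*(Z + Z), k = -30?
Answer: 361/100 ≈ 3.6100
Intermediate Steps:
f(Z) = Z + 2*Z*(-3 + Z) (f(Z) = Z + (-3 + Z)*(2*Z) = Z + 2*Z*(-3 + Z))
l = -1/30 (l = 1/(-30) = -1/30 ≈ -0.033333)
(-3*l + f(2))² = (-3*(-1/30) + 2*(-5 + 2*2))² = (⅒ + 2*(-5 + 4))² = (⅒ + 2*(-1))² = (⅒ - 2)² = (-19/10)² = 361/100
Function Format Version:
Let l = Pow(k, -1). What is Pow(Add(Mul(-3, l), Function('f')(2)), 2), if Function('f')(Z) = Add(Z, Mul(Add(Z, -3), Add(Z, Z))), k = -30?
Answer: Rational(361, 100) ≈ 3.6100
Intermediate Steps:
Function('f')(Z) = Add(Z, Mul(2, Z, Add(-3, Z))) (Function('f')(Z) = Add(Z, Mul(Add(-3, Z), Mul(2, Z))) = Add(Z, Mul(2, Z, Add(-3, Z))))
l = Rational(-1, 30) (l = Pow(-30, -1) = Rational(-1, 30) ≈ -0.033333)
Pow(Add(Mul(-3, l), Function('f')(2)), 2) = Pow(Add(Mul(-3, Rational(-1, 30)), Mul(2, Add(-5, Mul(2, 2)))), 2) = Pow(Add(Rational(1, 10), Mul(2, Add(-5, 4))), 2) = Pow(Add(Rational(1, 10), Mul(2, -1)), 2) = Pow(Add(Rational(1, 10), -2), 2) = Pow(Rational(-19, 10), 2) = Rational(361, 100)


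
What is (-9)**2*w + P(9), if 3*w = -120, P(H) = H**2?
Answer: -3159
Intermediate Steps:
w = -40 (w = (1/3)*(-120) = -40)
(-9)**2*w + P(9) = (-9)**2*(-40) + 9**2 = 81*(-40) + 81 = -3240 + 81 = -3159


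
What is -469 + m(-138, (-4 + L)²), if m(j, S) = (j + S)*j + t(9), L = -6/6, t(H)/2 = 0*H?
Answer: 15125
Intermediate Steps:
t(H) = 0 (t(H) = 2*(0*H) = 2*0 = 0)
L = -1 (L = -6*⅙ = -1)
m(j, S) = j*(S + j) (m(j, S) = (j + S)*j + 0 = (S + j)*j + 0 = j*(S + j) + 0 = j*(S + j))
-469 + m(-138, (-4 + L)²) = -469 - 138*((-4 - 1)² - 138) = -469 - 138*((-5)² - 138) = -469 - 138*(25 - 138) = -469 - 138*(-113) = -469 + 15594 = 15125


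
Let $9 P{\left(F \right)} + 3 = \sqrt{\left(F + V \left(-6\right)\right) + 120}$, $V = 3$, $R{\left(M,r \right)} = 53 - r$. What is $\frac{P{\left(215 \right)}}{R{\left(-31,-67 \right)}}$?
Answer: $- \frac{1}{360} + \frac{\sqrt{317}}{1080} \approx 0.013708$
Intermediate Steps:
$P{\left(F \right)} = - \frac{1}{3} + \frac{\sqrt{102 + F}}{9}$ ($P{\left(F \right)} = - \frac{1}{3} + \frac{\sqrt{\left(F + 3 \left(-6\right)\right) + 120}}{9} = - \frac{1}{3} + \frac{\sqrt{\left(F - 18\right) + 120}}{9} = - \frac{1}{3} + \frac{\sqrt{\left(-18 + F\right) + 120}}{9} = - \frac{1}{3} + \frac{\sqrt{102 + F}}{9}$)
$\frac{P{\left(215 \right)}}{R{\left(-31,-67 \right)}} = \frac{- \frac{1}{3} + \frac{\sqrt{102 + 215}}{9}}{53 - -67} = \frac{- \frac{1}{3} + \frac{\sqrt{317}}{9}}{53 + 67} = \frac{- \frac{1}{3} + \frac{\sqrt{317}}{9}}{120} = \left(- \frac{1}{3} + \frac{\sqrt{317}}{9}\right) \frac{1}{120} = - \frac{1}{360} + \frac{\sqrt{317}}{1080}$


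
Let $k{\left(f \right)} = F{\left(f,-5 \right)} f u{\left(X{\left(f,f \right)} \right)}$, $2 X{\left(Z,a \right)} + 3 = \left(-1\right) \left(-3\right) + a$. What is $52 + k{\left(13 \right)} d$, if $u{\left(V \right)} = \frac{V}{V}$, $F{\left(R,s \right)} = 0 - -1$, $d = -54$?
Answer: $-650$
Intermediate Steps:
$F{\left(R,s \right)} = 1$ ($F{\left(R,s \right)} = 0 + 1 = 1$)
$X{\left(Z,a \right)} = \frac{a}{2}$ ($X{\left(Z,a \right)} = - \frac{3}{2} + \frac{\left(-1\right) \left(-3\right) + a}{2} = - \frac{3}{2} + \frac{3 + a}{2} = - \frac{3}{2} + \left(\frac{3}{2} + \frac{a}{2}\right) = \frac{a}{2}$)
$u{\left(V \right)} = 1$
$k{\left(f \right)} = f$ ($k{\left(f \right)} = 1 f 1 = f 1 = f$)
$52 + k{\left(13 \right)} d = 52 + 13 \left(-54\right) = 52 - 702 = -650$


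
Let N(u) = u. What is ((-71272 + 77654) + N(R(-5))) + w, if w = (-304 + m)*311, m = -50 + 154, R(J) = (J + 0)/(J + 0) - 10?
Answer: -55827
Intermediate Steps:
R(J) = -9 (R(J) = J/J - 10 = 1 - 10 = -9)
m = 104
w = -62200 (w = (-304 + 104)*311 = -200*311 = -62200)
((-71272 + 77654) + N(R(-5))) + w = ((-71272 + 77654) - 9) - 62200 = (6382 - 9) - 62200 = 6373 - 62200 = -55827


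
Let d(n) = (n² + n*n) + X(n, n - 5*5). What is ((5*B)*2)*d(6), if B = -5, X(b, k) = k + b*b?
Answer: -4450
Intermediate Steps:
X(b, k) = k + b²
d(n) = -25 + n + 3*n² (d(n) = (n² + n*n) + ((n - 5*5) + n²) = (n² + n²) + ((n - 25) + n²) = 2*n² + ((-25 + n) + n²) = 2*n² + (-25 + n + n²) = -25 + n + 3*n²)
((5*B)*2)*d(6) = ((5*(-5))*2)*(-25 + 6 + 3*6²) = (-25*2)*(-25 + 6 + 3*36) = -50*(-25 + 6 + 108) = -50*89 = -4450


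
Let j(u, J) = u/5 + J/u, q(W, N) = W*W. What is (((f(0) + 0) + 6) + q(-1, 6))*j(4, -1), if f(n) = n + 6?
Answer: 143/20 ≈ 7.1500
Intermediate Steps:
q(W, N) = W**2
j(u, J) = u/5 + J/u (j(u, J) = u*(1/5) + J/u = u/5 + J/u)
f(n) = 6 + n
(((f(0) + 0) + 6) + q(-1, 6))*j(4, -1) = ((((6 + 0) + 0) + 6) + (-1)**2)*((1/5)*4 - 1/4) = (((6 + 0) + 6) + 1)*(4/5 - 1*1/4) = ((6 + 6) + 1)*(4/5 - 1/4) = (12 + 1)*(11/20) = 13*(11/20) = 143/20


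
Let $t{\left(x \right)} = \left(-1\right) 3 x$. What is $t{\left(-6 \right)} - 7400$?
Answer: $-7382$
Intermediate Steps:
$t{\left(x \right)} = - 3 x$
$t{\left(-6 \right)} - 7400 = \left(-3\right) \left(-6\right) - 7400 = 18 - 7400 = -7382$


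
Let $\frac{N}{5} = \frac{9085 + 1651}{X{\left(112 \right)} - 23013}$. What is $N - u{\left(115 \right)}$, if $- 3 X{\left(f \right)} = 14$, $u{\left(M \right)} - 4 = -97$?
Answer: $\frac{6260889}{69053} \approx 90.668$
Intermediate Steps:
$u{\left(M \right)} = -93$ ($u{\left(M \right)} = 4 - 97 = -93$)
$X{\left(f \right)} = - \frac{14}{3}$ ($X{\left(f \right)} = \left(- \frac{1}{3}\right) 14 = - \frac{14}{3}$)
$N = - \frac{161040}{69053}$ ($N = 5 \frac{9085 + 1651}{- \frac{14}{3} - 23013} = 5 \frac{10736}{- \frac{69053}{3}} = 5 \cdot 10736 \left(- \frac{3}{69053}\right) = 5 \left(- \frac{32208}{69053}\right) = - \frac{161040}{69053} \approx -2.3321$)
$N - u{\left(115 \right)} = - \frac{161040}{69053} - -93 = - \frac{161040}{69053} + 93 = \frac{6260889}{69053}$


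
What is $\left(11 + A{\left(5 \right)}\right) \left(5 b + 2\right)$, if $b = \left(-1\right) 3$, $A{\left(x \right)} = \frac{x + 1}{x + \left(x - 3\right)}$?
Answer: $- \frac{1079}{7} \approx -154.14$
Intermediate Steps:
$A{\left(x \right)} = \frac{1 + x}{-3 + 2 x}$ ($A{\left(x \right)} = \frac{1 + x}{x + \left(-3 + x\right)} = \frac{1 + x}{-3 + 2 x}$)
$b = -3$
$\left(11 + A{\left(5 \right)}\right) \left(5 b + 2\right) = \left(11 + \frac{1 + 5}{-3 + 2 \cdot 5}\right) \left(5 \left(-3\right) + 2\right) = \left(11 + \frac{1}{-3 + 10} \cdot 6\right) \left(-15 + 2\right) = \left(11 + \frac{1}{7} \cdot 6\right) \left(-13\right) = \left(11 + \frac{6}{7}\right) \left(-13\right) = \frac{83}{7} \left(-13\right) = - \frac{1079}{7}$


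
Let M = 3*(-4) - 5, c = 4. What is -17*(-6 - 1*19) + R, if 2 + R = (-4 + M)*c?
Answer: 339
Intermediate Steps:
M = -17 (M = -12 - 5 = -17)
R = -86 (R = -2 + (-4 - 17)*4 = -2 - 21*4 = -2 - 84 = -86)
-17*(-6 - 1*19) + R = -17*(-6 - 1*19) - 86 = -17*(-6 - 19) - 86 = -17*(-25) - 86 = 425 - 86 = 339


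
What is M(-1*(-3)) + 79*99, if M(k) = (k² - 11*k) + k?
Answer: 7800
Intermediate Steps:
M(k) = k² - 10*k
M(-1*(-3)) + 79*99 = (-1*(-3))*(-10 - 1*(-3)) + 79*99 = 3*(-10 + 3) + 7821 = 3*(-7) + 7821 = -21 + 7821 = 7800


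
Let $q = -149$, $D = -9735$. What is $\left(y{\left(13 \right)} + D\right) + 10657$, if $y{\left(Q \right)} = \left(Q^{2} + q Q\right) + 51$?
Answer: $-795$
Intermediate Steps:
$y{\left(Q \right)} = 51 + Q^{2} - 149 Q$ ($y{\left(Q \right)} = \left(Q^{2} - 149 Q\right) + 51 = 51 + Q^{2} - 149 Q$)
$\left(y{\left(13 \right)} + D\right) + 10657 = \left(\left(51 + 13^{2} - 1937\right) - 9735\right) + 10657 = \left(\left(51 + 169 - 1937\right) - 9735\right) + 10657 = \left(-1717 - 9735\right) + 10657 = -11452 + 10657 = -795$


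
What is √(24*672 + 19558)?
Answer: √35686 ≈ 188.91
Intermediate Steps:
√(24*672 + 19558) = √(16128 + 19558) = √35686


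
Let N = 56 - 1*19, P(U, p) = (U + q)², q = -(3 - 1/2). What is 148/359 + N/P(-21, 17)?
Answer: 380064/793031 ≈ 0.47925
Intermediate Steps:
q = -5/2 (q = -(3 - 1*½) = -(3 - ½) = -1*5/2 = -5/2 ≈ -2.5000)
P(U, p) = (-5/2 + U)² (P(U, p) = (U - 5/2)² = (-5/2 + U)²)
N = 37 (N = 56 - 19 = 37)
148/359 + N/P(-21, 17) = 148/359 + 37/(((-5 + 2*(-21))²/4)) = 148*(1/359) + 37/(((-5 - 42)²/4)) = 148/359 + 37/(((¼)*(-47)²)) = 148/359 + 37/(((¼)*2209)) = 148/359 + 37/(2209/4) = 148/359 + 37*(4/2209) = 148/359 + 148/2209 = 380064/793031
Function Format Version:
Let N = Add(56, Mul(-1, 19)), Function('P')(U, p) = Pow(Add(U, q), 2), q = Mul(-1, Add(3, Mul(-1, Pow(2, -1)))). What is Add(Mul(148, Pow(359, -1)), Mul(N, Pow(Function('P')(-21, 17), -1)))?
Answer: Rational(380064, 793031) ≈ 0.47925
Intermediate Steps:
q = Rational(-5, 2) (q = Mul(-1, Add(3, Mul(-1, Rational(1, 2)))) = Mul(-1, Add(3, Rational(-1, 2))) = Mul(-1, Rational(5, 2)) = Rational(-5, 2) ≈ -2.5000)
Function('P')(U, p) = Pow(Add(Rational(-5, 2), U), 2) (Function('P')(U, p) = Pow(Add(U, Rational(-5, 2)), 2) = Pow(Add(Rational(-5, 2), U), 2))
N = 37 (N = Add(56, -19) = 37)
Add(Mul(148, Pow(359, -1)), Mul(N, Pow(Function('P')(-21, 17), -1))) = Add(Mul(148, Pow(359, -1)), Mul(37, Pow(Mul(Rational(1, 4), Pow(Add(-5, Mul(2, -21)), 2)), -1))) = Add(Mul(148, Rational(1, 359)), Mul(37, Pow(Mul(Rational(1, 4), Pow(Add(-5, -42), 2)), -1))) = Add(Rational(148, 359), Mul(37, Pow(Mul(Rational(1, 4), Pow(-47, 2)), -1))) = Add(Rational(148, 359), Mul(37, Pow(Mul(Rational(1, 4), 2209), -1))) = Add(Rational(148, 359), Mul(37, Pow(Rational(2209, 4), -1))) = Add(Rational(148, 359), Mul(37, Rational(4, 2209))) = Add(Rational(148, 359), Rational(148, 2209)) = Rational(380064, 793031)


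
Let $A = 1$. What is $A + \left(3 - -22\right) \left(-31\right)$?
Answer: $-774$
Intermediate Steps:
$A + \left(3 - -22\right) \left(-31\right) = 1 + \left(3 - -22\right) \left(-31\right) = 1 + \left(3 + 22\right) \left(-31\right) = 1 + 25 \left(-31\right) = 1 - 775 = -774$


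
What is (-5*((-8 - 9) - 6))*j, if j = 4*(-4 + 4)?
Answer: 0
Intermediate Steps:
j = 0 (j = 4*0 = 0)
(-5*((-8 - 9) - 6))*j = -5*((-8 - 9) - 6)*0 = -5*(-17 - 6)*0 = -5*(-23)*0 = 115*0 = 0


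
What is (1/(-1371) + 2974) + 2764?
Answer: 7866797/1371 ≈ 5738.0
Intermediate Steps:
(1/(-1371) + 2974) + 2764 = (-1/1371 + 2974) + 2764 = 4077353/1371 + 2764 = 7866797/1371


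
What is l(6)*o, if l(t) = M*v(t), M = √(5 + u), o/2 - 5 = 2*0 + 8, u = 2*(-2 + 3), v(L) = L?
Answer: 156*√7 ≈ 412.74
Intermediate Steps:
u = 2 (u = 2*1 = 2)
o = 26 (o = 10 + 2*(2*0 + 8) = 10 + 2*(0 + 8) = 10 + 2*8 = 10 + 16 = 26)
M = √7 (M = √(5 + 2) = √7 ≈ 2.6458)
l(t) = t*√7 (l(t) = √7*t = t*√7)
l(6)*o = (6*√7)*26 = 156*√7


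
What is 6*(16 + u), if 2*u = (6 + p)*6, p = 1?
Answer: 222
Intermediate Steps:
u = 21 (u = ((6 + 1)*6)/2 = (7*6)/2 = (½)*42 = 21)
6*(16 + u) = 6*(16 + 21) = 6*37 = 222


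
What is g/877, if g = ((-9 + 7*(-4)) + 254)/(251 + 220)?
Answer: 217/413067 ≈ 0.00052534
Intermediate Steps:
g = 217/471 (g = ((-9 - 28) + 254)/471 = (-37 + 254)*(1/471) = 217*(1/471) = 217/471 ≈ 0.46072)
g/877 = (217/471)/877 = (217/471)*(1/877) = 217/413067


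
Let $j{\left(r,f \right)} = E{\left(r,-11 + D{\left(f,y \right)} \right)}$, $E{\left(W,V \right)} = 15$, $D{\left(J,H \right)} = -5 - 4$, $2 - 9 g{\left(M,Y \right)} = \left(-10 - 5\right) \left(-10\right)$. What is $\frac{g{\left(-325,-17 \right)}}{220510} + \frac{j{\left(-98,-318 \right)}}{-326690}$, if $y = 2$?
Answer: $- \frac{7811897}{64834570710} \approx -0.00012049$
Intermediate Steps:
$g{\left(M,Y \right)} = - \frac{148}{9}$ ($g{\left(M,Y \right)} = \frac{2}{9} - \frac{\left(-10 - 5\right) \left(-10\right)}{9} = \frac{2}{9} - \frac{\left(-15\right) \left(-10\right)}{9} = \frac{2}{9} - \frac{50}{3} = - \frac{148}{9}$)
$D{\left(J,H \right)} = -9$ ($D{\left(J,H \right)} = -5 - 4 = -9$)
$j{\left(r,f \right)} = 15$
$\frac{g{\left(-325,-17 \right)}}{220510} + \frac{j{\left(-98,-318 \right)}}{-326690} = - \frac{148}{9 \cdot 220510} + \frac{15}{-326690} = \left(- \frac{148}{9}\right) \frac{1}{220510} + 15 \left(- \frac{1}{326690}\right) = - \frac{74}{992295} - \frac{3}{65338} = - \frac{7811897}{64834570710}$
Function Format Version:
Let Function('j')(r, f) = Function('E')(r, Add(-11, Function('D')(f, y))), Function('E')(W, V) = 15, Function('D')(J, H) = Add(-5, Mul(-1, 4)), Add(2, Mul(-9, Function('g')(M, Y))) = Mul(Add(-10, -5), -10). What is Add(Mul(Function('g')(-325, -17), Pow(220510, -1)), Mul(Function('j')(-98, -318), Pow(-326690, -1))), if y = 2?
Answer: Rational(-7811897, 64834570710) ≈ -0.00012049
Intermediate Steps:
Function('g')(M, Y) = Rational(-148, 9) (Function('g')(M, Y) = Add(Rational(2, 9), Mul(Rational(-1, 9), Mul(Add(-10, -5), -10))) = Add(Rational(2, 9), Mul(Rational(-1, 9), Mul(-15, -10))) = Add(Rational(2, 9), Mul(Rational(-1, 9), 150)) = Add(Rational(2, 9), Rational(-50, 3)) = Rational(-148, 9))
Function('D')(J, H) = -9 (Function('D')(J, H) = Add(-5, -4) = -9)
Function('j')(r, f) = 15
Add(Mul(Function('g')(-325, -17), Pow(220510, -1)), Mul(Function('j')(-98, -318), Pow(-326690, -1))) = Add(Mul(Rational(-148, 9), Pow(220510, -1)), Mul(15, Pow(-326690, -1))) = Add(Mul(Rational(-148, 9), Rational(1, 220510)), Mul(15, Rational(-1, 326690))) = Add(Rational(-74, 992295), Rational(-3, 65338)) = Rational(-7811897, 64834570710)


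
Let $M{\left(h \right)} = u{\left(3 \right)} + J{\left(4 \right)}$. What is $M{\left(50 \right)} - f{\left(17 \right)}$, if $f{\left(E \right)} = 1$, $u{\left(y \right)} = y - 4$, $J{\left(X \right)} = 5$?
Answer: $3$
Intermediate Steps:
$u{\left(y \right)} = -4 + y$
$M{\left(h \right)} = 4$ ($M{\left(h \right)} = \left(-4 + 3\right) + 5 = -1 + 5 = 4$)
$M{\left(50 \right)} - f{\left(17 \right)} = 4 - 1 = 3$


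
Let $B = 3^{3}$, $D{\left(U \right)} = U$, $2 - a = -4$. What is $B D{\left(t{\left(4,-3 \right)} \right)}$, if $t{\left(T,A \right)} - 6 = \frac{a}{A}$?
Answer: $108$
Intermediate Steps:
$a = 6$ ($a = 2 - -4 = 2 + 4 = 6$)
$t{\left(T,A \right)} = 6 + \frac{6}{A}$
$B = 27$
$B D{\left(t{\left(4,-3 \right)} \right)} = 27 \left(6 + \frac{6}{-3}\right) = 27 \left(6 + 6 \left(- \frac{1}{3}\right)\right) = 27 \left(6 - 2\right) = 27 \cdot 4 = 108$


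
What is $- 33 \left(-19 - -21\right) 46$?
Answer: $-3036$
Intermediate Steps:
$- 33 \left(-19 - -21\right) 46 = - 33 \left(-19 + 21\right) 46 = \left(-33\right) 2 \cdot 46 = \left(-66\right) 46 = -3036$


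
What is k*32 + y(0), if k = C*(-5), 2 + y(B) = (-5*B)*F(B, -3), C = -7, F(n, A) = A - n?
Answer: 1118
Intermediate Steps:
y(B) = -2 - 5*B*(-3 - B) (y(B) = -2 + (-5*B)*(-3 - B) = -2 - 5*B*(-3 - B))
k = 35 (k = -7*(-5) = 35)
k*32 + y(0) = 35*32 + (-2 + 5*0*(3 + 0)) = 1120 + (-2 + 5*0*3) = 1120 + (-2 + 0) = 1120 - 2 = 1118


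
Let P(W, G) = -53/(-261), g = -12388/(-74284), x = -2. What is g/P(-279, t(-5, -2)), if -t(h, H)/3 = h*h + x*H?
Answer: 808317/984263 ≈ 0.82124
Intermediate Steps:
t(h, H) = -3*h² + 6*H (t(h, H) = -3*(h*h - 2*H) = -3*(h² - 2*H) = -3*h² + 6*H)
g = 3097/18571 (g = -12388*(-1/74284) = 3097/18571 ≈ 0.16677)
P(W, G) = 53/261 (P(W, G) = -53*(-1/261) = 53/261)
g/P(-279, t(-5, -2)) = 3097/(18571*(53/261)) = (3097/18571)*(261/53) = 808317/984263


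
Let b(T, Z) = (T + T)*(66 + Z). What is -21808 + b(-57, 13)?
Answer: -30814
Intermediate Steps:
b(T, Z) = 2*T*(66 + Z) (b(T, Z) = (2*T)*(66 + Z) = 2*T*(66 + Z))
-21808 + b(-57, 13) = -21808 + 2*(-57)*(66 + 13) = -21808 + 2*(-57)*79 = -21808 - 9006 = -30814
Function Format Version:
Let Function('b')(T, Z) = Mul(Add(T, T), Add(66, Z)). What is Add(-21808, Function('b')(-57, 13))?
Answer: -30814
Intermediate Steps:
Function('b')(T, Z) = Mul(2, T, Add(66, Z)) (Function('b')(T, Z) = Mul(Mul(2, T), Add(66, Z)) = Mul(2, T, Add(66, Z)))
Add(-21808, Function('b')(-57, 13)) = Add(-21808, Mul(2, -57, Add(66, 13))) = Add(-21808, Mul(2, -57, 79)) = Add(-21808, -9006) = -30814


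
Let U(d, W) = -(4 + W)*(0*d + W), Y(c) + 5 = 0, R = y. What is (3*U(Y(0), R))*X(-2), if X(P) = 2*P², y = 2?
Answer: -288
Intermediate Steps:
R = 2
Y(c) = -5 (Y(c) = -5 + 0 = -5)
U(d, W) = -W*(4 + W) (U(d, W) = -(4 + W)*(0 + W) = -(4 + W)*W = -W*(4 + W))
(3*U(Y(0), R))*X(-2) = (3*(-1*2*(4 + 2)))*(2*(-2)²) = (3*(-1*2*6))*(2*4) = (3*(-12))*8 = -36*8 = -288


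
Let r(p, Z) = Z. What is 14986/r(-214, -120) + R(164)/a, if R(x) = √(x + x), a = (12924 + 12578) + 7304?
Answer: -7493/60 + √82/16403 ≈ -124.88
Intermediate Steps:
a = 32806 (a = 25502 + 7304 = 32806)
R(x) = √2*√x (R(x) = √(2*x) = √2*√x)
14986/r(-214, -120) + R(164)/a = 14986/(-120) + (√2*√164)/32806 = 14986*(-1/120) + (√2*(2*√41))*(1/32806) = -7493/60 + (2*√82)*(1/32806) = -7493/60 + √82/16403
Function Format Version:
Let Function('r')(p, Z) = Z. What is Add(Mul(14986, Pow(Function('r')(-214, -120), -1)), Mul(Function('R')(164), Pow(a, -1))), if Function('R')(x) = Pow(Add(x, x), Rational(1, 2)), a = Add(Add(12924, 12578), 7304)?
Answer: Add(Rational(-7493, 60), Mul(Rational(1, 16403), Pow(82, Rational(1, 2)))) ≈ -124.88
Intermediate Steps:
a = 32806 (a = Add(25502, 7304) = 32806)
Function('R')(x) = Mul(Pow(2, Rational(1, 2)), Pow(x, Rational(1, 2))) (Function('R')(x) = Pow(Mul(2, x), Rational(1, 2)) = Mul(Pow(2, Rational(1, 2)), Pow(x, Rational(1, 2))))
Add(Mul(14986, Pow(Function('r')(-214, -120), -1)), Mul(Function('R')(164), Pow(a, -1))) = Add(Mul(14986, Pow(-120, -1)), Mul(Mul(Pow(2, Rational(1, 2)), Pow(164, Rational(1, 2))), Pow(32806, -1))) = Add(Mul(14986, Rational(-1, 120)), Mul(Mul(Pow(2, Rational(1, 2)), Mul(2, Pow(41, Rational(1, 2)))), Rational(1, 32806))) = Add(Rational(-7493, 60), Mul(Mul(2, Pow(82, Rational(1, 2))), Rational(1, 32806))) = Add(Rational(-7493, 60), Mul(Rational(1, 16403), Pow(82, Rational(1, 2))))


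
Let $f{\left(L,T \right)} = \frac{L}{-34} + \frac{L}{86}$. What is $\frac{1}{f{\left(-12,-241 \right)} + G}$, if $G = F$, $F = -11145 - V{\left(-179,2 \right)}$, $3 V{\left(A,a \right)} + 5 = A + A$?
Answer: $- \frac{731}{8058388} \approx -9.0713 \cdot 10^{-5}$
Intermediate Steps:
$V{\left(A,a \right)} = - \frac{5}{3} + \frac{2 A}{3}$ ($V{\left(A,a \right)} = - \frac{5}{3} + \frac{A + A}{3} = - \frac{5}{3} + \frac{2 A}{3}$)
$F = -11024$ ($F = -11145 - \left(- \frac{5}{3} + \frac{2}{3} \left(-179\right)\right) = -11145 - \left(- \frac{5}{3} - \frac{358}{3}\right) = -11145 - -121 = -11145 + 121 = -11024$)
$f{\left(L,T \right)} = - \frac{13 L}{731}$ ($f{\left(L,T \right)} = L \left(- \frac{1}{34}\right) + L \frac{1}{86} = - \frac{L}{34} + \frac{L}{86} = - \frac{13 L}{731}$)
$G = -11024$
$\frac{1}{f{\left(-12,-241 \right)} + G} = \frac{1}{\left(- \frac{13}{731}\right) \left(-12\right) - 11024} = \frac{1}{\frac{156}{731} - 11024} = \frac{1}{- \frac{8058388}{731}} = - \frac{731}{8058388}$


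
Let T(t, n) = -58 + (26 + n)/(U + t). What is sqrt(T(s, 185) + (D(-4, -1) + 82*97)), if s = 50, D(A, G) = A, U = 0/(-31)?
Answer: sqrt(789622)/10 ≈ 88.861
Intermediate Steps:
U = 0 (U = 0*(-1/31) = 0)
T(t, n) = -58 + (26 + n)/t (T(t, n) = -58 + (26 + n)/(0 + t) = -58 + (26 + n)/t)
sqrt(T(s, 185) + (D(-4, -1) + 82*97)) = sqrt((26 + 185 - 58*50)/50 + (-4 + 82*97)) = sqrt((26 + 185 - 2900)/50 + (-4 + 7954)) = sqrt((1/50)*(-2689) + 7950) = sqrt(-2689/50 + 7950) = sqrt(394811/50) = sqrt(789622)/10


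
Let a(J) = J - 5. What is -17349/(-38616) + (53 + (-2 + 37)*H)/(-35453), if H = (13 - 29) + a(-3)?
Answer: 215154963/456351016 ≈ 0.47147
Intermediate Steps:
a(J) = -5 + J
H = -24 (H = (13 - 29) + (-5 - 3) = -16 - 8 = -24)
-17349/(-38616) + (53 + (-2 + 37)*H)/(-35453) = -17349/(-38616) + (53 + (-2 + 37)*(-24))/(-35453) = -17349*(-1/38616) + (53 + 35*(-24))*(-1/35453) = 5783/12872 + (53 - 840)*(-1/35453) = 5783/12872 - 787*(-1/35453) = 5783/12872 + 787/35453 = 215154963/456351016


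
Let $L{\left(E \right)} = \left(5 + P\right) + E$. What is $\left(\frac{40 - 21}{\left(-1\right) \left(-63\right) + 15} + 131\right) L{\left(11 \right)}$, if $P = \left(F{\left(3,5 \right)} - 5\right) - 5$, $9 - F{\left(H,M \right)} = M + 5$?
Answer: $\frac{51185}{78} \approx 656.22$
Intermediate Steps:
$F{\left(H,M \right)} = 4 - M$ ($F{\left(H,M \right)} = 9 - \left(M + 5\right) = 9 - \left(5 + M\right) = 4 - M$)
$P = -11$ ($P = \left(\left(4 - 5\right) - 5\right) - 5 = \left(-1 - 5\right) - 5 = -6 - 5 = -11$)
$L{\left(E \right)} = -6 + E$ ($L{\left(E \right)} = \left(5 - 11\right) + E = -6 + E$)
$\left(\frac{40 - 21}{\left(-1\right) \left(-63\right) + 15} + 131\right) L{\left(11 \right)} = \left(\frac{40 - 21}{\left(-1\right) \left(-63\right) + 15} + 131\right) \left(-6 + 11\right) = \left(\frac{19}{63 + 15} + 131\right) 5 = \left(\frac{19}{78} + 131\right) 5 = \frac{10237}{78} \cdot 5 = \frac{51185}{78}$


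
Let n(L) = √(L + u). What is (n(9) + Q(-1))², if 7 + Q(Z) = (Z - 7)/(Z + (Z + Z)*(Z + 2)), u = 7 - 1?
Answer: 304/9 - 26*√15/3 ≈ 0.21192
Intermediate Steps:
u = 6
n(L) = √(6 + L) (n(L) = √(L + 6) = √(6 + L))
Q(Z) = -7 + (-7 + Z)/(Z + 2*Z*(2 + Z)) (Q(Z) = -7 + (Z - 7)/(Z + (Z + Z)*(Z + 2)) = -7 + (-7 + Z)/(Z + (2*Z)*(2 + Z)) = -7 + (-7 + Z)/(Z + 2*Z*(2 + Z)))
(n(9) + Q(-1))² = (√(6 + 9) + (-7 - 34*(-1) - 14*(-1)²)/((-1)*(5 + 2*(-1))))² = (√15 - (-7 + 34 - 14*1)/(5 - 2))² = (√15 - 1*(-7 + 34 - 14)/3)² = (√15 - 1*⅓*13)² = (√15 - 13/3)² = (-13/3 + √15)²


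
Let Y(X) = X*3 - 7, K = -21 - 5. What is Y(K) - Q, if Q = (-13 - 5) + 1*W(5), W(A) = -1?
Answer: -66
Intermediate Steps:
Q = -19 (Q = (-13 - 5) + 1*(-1) = -18 - 1 = -19)
K = -26
Y(X) = -7 + 3*X (Y(X) = 3*X - 7 = -7 + 3*X)
Y(K) - Q = (-7 + 3*(-26)) - 1*(-19) = (-7 - 78) + 19 = -85 + 19 = -66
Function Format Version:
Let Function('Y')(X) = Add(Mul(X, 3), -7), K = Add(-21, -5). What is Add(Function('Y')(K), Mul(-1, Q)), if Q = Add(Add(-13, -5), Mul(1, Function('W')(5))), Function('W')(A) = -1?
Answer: -66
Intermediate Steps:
Q = -19 (Q = Add(Add(-13, -5), Mul(1, -1)) = Add(-18, -1) = -19)
K = -26
Function('Y')(X) = Add(-7, Mul(3, X)) (Function('Y')(X) = Add(Mul(3, X), -7) = Add(-7, Mul(3, X)))
Add(Function('Y')(K), Mul(-1, Q)) = Add(Add(-7, Mul(3, -26)), Mul(-1, -19)) = Add(Add(-7, -78), 19) = Add(-85, 19) = -66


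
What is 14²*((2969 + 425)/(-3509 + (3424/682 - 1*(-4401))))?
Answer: 56710346/76471 ≈ 741.59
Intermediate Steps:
14²*((2969 + 425)/(-3509 + (3424/682 - 1*(-4401)))) = 196*(3394/(-3509 + (3424*(1/682) + 4401))) = 196*(3394/(-3509 + (1712/341 + 4401))) = 196*(3394/(-3509 + 1502453/341)) = 196*(3394/(305884/341)) = 196*(3394*(341/305884)) = 196*(578677/152942) = 56710346/76471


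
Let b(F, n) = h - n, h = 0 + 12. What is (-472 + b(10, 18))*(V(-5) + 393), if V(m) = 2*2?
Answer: -189766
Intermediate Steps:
V(m) = 4
h = 12
b(F, n) = 12 - n
(-472 + b(10, 18))*(V(-5) + 393) = (-472 + (12 - 1*18))*(4 + 393) = (-472 + (12 - 18))*397 = (-472 - 6)*397 = -478*397 = -189766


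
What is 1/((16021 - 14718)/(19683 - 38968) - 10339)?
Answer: -19285/199388918 ≈ -9.6721e-5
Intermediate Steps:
1/((16021 - 14718)/(19683 - 38968) - 10339) = 1/(1303/(-19285) - 10339) = 1/(1303*(-1/19285) - 10339) = 1/(-1303/19285 - 10339) = 1/(-199388918/19285) = -19285/199388918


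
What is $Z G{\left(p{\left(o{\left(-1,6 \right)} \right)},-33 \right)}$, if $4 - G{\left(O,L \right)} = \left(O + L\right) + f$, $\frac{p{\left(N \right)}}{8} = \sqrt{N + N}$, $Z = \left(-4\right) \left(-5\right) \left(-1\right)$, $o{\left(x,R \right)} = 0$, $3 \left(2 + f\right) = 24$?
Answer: $-620$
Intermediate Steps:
$f = 6$ ($f = -2 + \frac{1}{3} \cdot 24 = -2 + 8 = 6$)
$Z = -20$ ($Z = 20 \left(-1\right) = -20$)
$p{\left(N \right)} = 8 \sqrt{2} \sqrt{N}$ ($p{\left(N \right)} = 8 \sqrt{N + N} = 8 \sqrt{2 N} = 8 \sqrt{2} \sqrt{N}$)
$G{\left(O,L \right)} = -2 - L - O$ ($G{\left(O,L \right)} = 4 - \left(\left(O + L\right) + 6\right) = 4 - \left(\left(L + O\right) + 6\right) = 4 - \left(6 + L + O\right) = -2 - L - O$)
$Z G{\left(p{\left(o{\left(-1,6 \right)} \right)},-33 \right)} = - 20 \left(-2 - -33 - 8 \sqrt{2} \sqrt{0}\right) = - 20 \left(-2 + 33 - 8 \sqrt{2} \cdot 0\right) = - 20 \left(-2 + 33 - 0\right) = - 20 \left(-2 + 33 + 0\right) = \left(-20\right) 31 = -620$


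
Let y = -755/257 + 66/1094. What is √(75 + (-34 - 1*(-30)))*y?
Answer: -404504*√71/140579 ≈ -24.246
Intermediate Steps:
y = -404504/140579 (y = -755*1/257 + 66*(1/1094) = -755/257 + 33/547 = -404504/140579 ≈ -2.8774)
√(75 + (-34 - 1*(-30)))*y = √(75 + (-34 - 1*(-30)))*(-404504/140579) = √(75 + (-34 + 30))*(-404504/140579) = √(75 - 4)*(-404504/140579) = √71*(-404504/140579) = -404504*√71/140579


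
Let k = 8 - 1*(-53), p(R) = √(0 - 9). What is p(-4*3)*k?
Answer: 183*I ≈ 183.0*I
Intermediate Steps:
p(R) = 3*I (p(R) = √(-9) = 3*I)
k = 61 (k = 8 + 53 = 61)
p(-4*3)*k = (3*I)*61 = 183*I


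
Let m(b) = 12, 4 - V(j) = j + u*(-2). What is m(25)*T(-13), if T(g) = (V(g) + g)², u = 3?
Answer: 1200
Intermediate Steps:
V(j) = 10 - j (V(j) = 4 - (j + 3*(-2)) = 4 - (j - 6) = 4 - (-6 + j) = 4 + (6 - j) = 10 - j)
T(g) = 100 (T(g) = ((10 - g) + g)² = 10² = 100)
m(25)*T(-13) = 12*100 = 1200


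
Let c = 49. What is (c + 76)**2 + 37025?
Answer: 52650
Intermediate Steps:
(c + 76)**2 + 37025 = (49 + 76)**2 + 37025 = 125**2 + 37025 = 15625 + 37025 = 52650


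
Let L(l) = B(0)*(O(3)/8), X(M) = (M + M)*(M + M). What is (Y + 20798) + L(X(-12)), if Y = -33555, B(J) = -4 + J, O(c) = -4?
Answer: -12755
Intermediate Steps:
X(M) = 4*M² (X(M) = (2*M)*(2*M) = 4*M²)
L(l) = 2 (L(l) = (-4 + 0)*(-4/8) = -(-16)/8 = -4*(-½) = 2)
(Y + 20798) + L(X(-12)) = (-33555 + 20798) + 2 = -12757 + 2 = -12755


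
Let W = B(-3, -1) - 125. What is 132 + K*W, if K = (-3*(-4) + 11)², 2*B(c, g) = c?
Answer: -133573/2 ≈ -66787.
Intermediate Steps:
B(c, g) = c/2
W = -253/2 (W = (½)*(-3) - 125 = -3/2 - 125 = -253/2 ≈ -126.50)
K = 529 (K = (12 + 11)² = 23² = 529)
132 + K*W = 132 + 529*(-253/2) = 132 - 133837/2 = -133573/2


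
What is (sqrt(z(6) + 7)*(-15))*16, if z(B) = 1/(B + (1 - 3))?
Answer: -120*sqrt(29) ≈ -646.22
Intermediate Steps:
z(B) = 1/(-2 + B) (z(B) = 1/(B - 2) = 1/(-2 + B))
(sqrt(z(6) + 7)*(-15))*16 = (sqrt(1/(-2 + 6) + 7)*(-15))*16 = (sqrt(1/4 + 7)*(-15))*16 = (sqrt(29/4)*(-15))*16 = ((sqrt(29)/2)*(-15))*16 = -15*sqrt(29)/2*16 = -120*sqrt(29)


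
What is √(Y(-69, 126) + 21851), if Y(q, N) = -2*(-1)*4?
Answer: √21859 ≈ 147.85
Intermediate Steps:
Y(q, N) = 8 (Y(q, N) = 2*4 = 8)
√(Y(-69, 126) + 21851) = √(8 + 21851) = √21859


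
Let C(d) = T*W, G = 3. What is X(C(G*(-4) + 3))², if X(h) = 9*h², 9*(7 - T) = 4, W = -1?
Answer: 12117361/81 ≈ 1.4960e+5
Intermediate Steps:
T = 59/9 (T = 7 - ⅑*4 = 7 - 4/9 = 59/9 ≈ 6.5556)
C(d) = -59/9 (C(d) = (59/9)*(-1) = -59/9)
X(C(G*(-4) + 3))² = (9*(-59/9)²)² = (9*(3481/81))² = (3481/9)² = 12117361/81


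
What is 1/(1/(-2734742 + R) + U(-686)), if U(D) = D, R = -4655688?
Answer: -7390430/5069834981 ≈ -0.0014577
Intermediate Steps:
1/(1/(-2734742 + R) + U(-686)) = 1/(1/(-2734742 - 4655688) - 686) = 1/(1/(-7390430) - 686) = 1/(-1/7390430 - 686) = 1/(-5069834981/7390430) = -7390430/5069834981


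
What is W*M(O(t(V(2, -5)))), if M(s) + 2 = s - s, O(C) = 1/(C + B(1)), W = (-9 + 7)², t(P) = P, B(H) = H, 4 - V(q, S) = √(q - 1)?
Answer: -8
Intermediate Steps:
V(q, S) = 4 - √(-1 + q) (V(q, S) = 4 - √(q - 1) = 4 - √(-1 + q))
W = 4 (W = (-2)² = 4)
O(C) = 1/(1 + C) (O(C) = 1/(C + 1) = 1/(1 + C))
M(s) = -2 (M(s) = -2 + (s - s) = -2 + 0 = -2)
W*M(O(t(V(2, -5)))) = 4*(-2) = -8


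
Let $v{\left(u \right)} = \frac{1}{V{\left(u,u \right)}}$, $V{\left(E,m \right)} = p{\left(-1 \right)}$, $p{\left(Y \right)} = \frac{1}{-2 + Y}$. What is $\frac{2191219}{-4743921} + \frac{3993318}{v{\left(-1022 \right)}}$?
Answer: $- \frac{6314663897845}{4743921} \approx -1.3311 \cdot 10^{6}$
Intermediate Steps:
$V{\left(E,m \right)} = - \frac{1}{3}$ ($V{\left(E,m \right)} = \frac{1}{-2 - 1} = \frac{1}{-3} = - \frac{1}{3}$)
$v{\left(u \right)} = -3$ ($v{\left(u \right)} = \frac{1}{- \frac{1}{3}} = -3$)
$\frac{2191219}{-4743921} + \frac{3993318}{v{\left(-1022 \right)}} = \frac{2191219}{-4743921} + \frac{3993318}{-3} = 2191219 \left(- \frac{1}{4743921}\right) + 3993318 \left(- \frac{1}{3}\right) = - \frac{2191219}{4743921} - 1331106 = - \frac{6314663897845}{4743921}$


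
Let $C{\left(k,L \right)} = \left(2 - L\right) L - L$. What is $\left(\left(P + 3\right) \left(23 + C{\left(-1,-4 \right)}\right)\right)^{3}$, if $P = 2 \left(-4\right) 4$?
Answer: $-658503$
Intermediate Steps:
$P = -32$ ($P = \left(-8\right) 4 = -32$)
$C{\left(k,L \right)} = - L + L \left(2 - L\right)$ ($C{\left(k,L \right)} = L \left(2 - L\right) - L = - L + L \left(2 - L\right)$)
$\left(\left(P + 3\right) \left(23 + C{\left(-1,-4 \right)}\right)\right)^{3} = \left(\left(-32 + 3\right) \left(23 - 4 \left(1 - -4\right)\right)\right)^{3} = \left(- 29 \left(23 - 4 \left(1 + 4\right)\right)\right)^{3} = \left(- 29 \left(23 - 20\right)\right)^{3} = \left(\left(-29\right) 3\right)^{3} = \left(-87\right)^{3} = -658503$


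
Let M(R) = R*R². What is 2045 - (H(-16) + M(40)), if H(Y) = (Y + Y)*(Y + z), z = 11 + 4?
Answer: -61987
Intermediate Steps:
z = 15
M(R) = R³
H(Y) = 2*Y*(15 + Y) (H(Y) = (Y + Y)*(Y + 15) = (2*Y)*(15 + Y) = 2*Y*(15 + Y))
2045 - (H(-16) + M(40)) = 2045 - (2*(-16)*(15 - 16) + 40³) = 2045 - (2*(-16)*(-1) + 64000) = 2045 - (32 + 64000) = 2045 - 1*64032 = 2045 - 64032 = -61987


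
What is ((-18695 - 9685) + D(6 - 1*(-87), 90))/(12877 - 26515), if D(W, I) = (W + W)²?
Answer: -1036/2273 ≈ -0.45579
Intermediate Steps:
D(W, I) = 4*W² (D(W, I) = (2*W)² = 4*W²)
((-18695 - 9685) + D(6 - 1*(-87), 90))/(12877 - 26515) = ((-18695 - 9685) + 4*(6 - 1*(-87))²)/(12877 - 26515) = (-28380 + 4*(6 + 87)²)/(-13638) = (-28380 + 4*93²)*(-1/13638) = (-28380 + 4*8649)*(-1/13638) = (-28380 + 34596)*(-1/13638) = 6216*(-1/13638) = -1036/2273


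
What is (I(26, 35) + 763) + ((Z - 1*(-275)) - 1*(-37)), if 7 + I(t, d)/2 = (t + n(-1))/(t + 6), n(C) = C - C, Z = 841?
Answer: 15229/8 ≈ 1903.6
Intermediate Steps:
n(C) = 0
I(t, d) = -14 + 2*t/(6 + t) (I(t, d) = -14 + 2*((t + 0)/(t + 6)) = -14 + 2*(t/(6 + t)) = -14 + 2*t/(6 + t))
(I(26, 35) + 763) + ((Z - 1*(-275)) - 1*(-37)) = (12*(-7 - 1*26)/(6 + 26) + 763) + ((841 - 1*(-275)) - 1*(-37)) = (12*(-7 - 26)/32 + 763) + ((841 + 275) + 37) = (12*(1/32)*(-33) + 763) + (1116 + 37) = (-99/8 + 763) + 1153 = 6005/8 + 1153 = 15229/8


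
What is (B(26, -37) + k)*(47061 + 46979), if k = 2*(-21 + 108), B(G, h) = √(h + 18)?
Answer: 16362960 + 94040*I*√19 ≈ 1.6363e+7 + 4.0991e+5*I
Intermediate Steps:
B(G, h) = √(18 + h)
k = 174 (k = 2*87 = 174)
(B(26, -37) + k)*(47061 + 46979) = (√(18 - 37) + 174)*(47061 + 46979) = (√(-19) + 174)*94040 = (I*√19 + 174)*94040 = (174 + I*√19)*94040 = 16362960 + 94040*I*√19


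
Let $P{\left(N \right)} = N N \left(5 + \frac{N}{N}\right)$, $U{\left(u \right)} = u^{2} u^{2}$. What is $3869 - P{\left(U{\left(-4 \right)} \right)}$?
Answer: $-389347$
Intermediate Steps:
$U{\left(u \right)} = u^{4}$
$P{\left(N \right)} = 6 N^{2}$ ($P{\left(N \right)} = N N \left(5 + 1\right) = N N 6 = N 6 N = 6 N^{2}$)
$3869 - P{\left(U{\left(-4 \right)} \right)} = 3869 - 6 \left(\left(-4\right)^{4}\right)^{2} = 3869 - 6 \cdot 256^{2} = 3869 - 6 \cdot 65536 = 3869 - 393216 = -389347$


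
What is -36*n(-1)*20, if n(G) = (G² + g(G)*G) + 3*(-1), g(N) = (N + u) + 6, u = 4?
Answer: 7920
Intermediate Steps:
g(N) = 10 + N (g(N) = (N + 4) + 6 = (4 + N) + 6 = 10 + N)
n(G) = -3 + G² + G*(10 + G) (n(G) = (G² + (10 + G)*G) + 3*(-1) = (G² + G*(10 + G)) - 3 = -3 + G² + G*(10 + G))
-36*n(-1)*20 = -36*(-3 + (-1)² - (10 - 1))*20 = -36*(-3 + 1 - 1*9)*20 = -36*(-3 + 1 - 9)*20 = -36*(-11)*20 = 396*20 = 7920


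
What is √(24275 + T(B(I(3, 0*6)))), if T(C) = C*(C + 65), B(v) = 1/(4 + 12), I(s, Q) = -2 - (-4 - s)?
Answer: √6215441/16 ≈ 155.82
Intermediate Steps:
I(s, Q) = 2 + s (I(s, Q) = -2 + (4 + s) = 2 + s)
B(v) = 1/16
T(C) = C*(65 + C)
√(24275 + T(B(I(3, 0*6)))) = √(24275 + (65 + 1/16)/16) = √(24275 + (1/16)*(1041/16)) = √(24275 + 1041/256) = √(6215441/256) = √6215441/16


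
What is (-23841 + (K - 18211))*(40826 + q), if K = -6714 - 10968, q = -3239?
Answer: -2245221858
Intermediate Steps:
K = -17682
(-23841 + (K - 18211))*(40826 + q) = (-23841 + (-17682 - 18211))*(40826 - 3239) = (-23841 - 35893)*37587 = -59734*37587 = -2245221858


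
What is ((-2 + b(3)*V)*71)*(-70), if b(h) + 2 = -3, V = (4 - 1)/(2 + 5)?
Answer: 20590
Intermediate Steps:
V = 3/7 ≈ 0.42857
b(h) = -5 (b(h) = -2 - 3 = -5)
((-2 + b(3)*V)*71)*(-70) = ((-2 - 5*3/7)*71)*(-70) = ((-2 - 15/7)*71)*(-70) = -29/7*71*(-70) = -2059/7*(-70) = 20590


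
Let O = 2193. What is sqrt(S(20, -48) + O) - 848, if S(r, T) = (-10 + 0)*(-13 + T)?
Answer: -848 + sqrt(2803) ≈ -795.06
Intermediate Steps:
S(r, T) = 130 - 10*T (S(r, T) = -10*(-13 + T) = 130 - 10*T)
sqrt(S(20, -48) + O) - 848 = sqrt((130 - 10*(-48)) + 2193) - 848 = sqrt((130 + 480) + 2193) - 848 = sqrt(610 + 2193) - 848 = sqrt(2803) - 848 = -848 + sqrt(2803)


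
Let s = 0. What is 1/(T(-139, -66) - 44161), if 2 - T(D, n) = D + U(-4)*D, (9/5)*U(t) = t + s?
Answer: -9/398960 ≈ -2.2559e-5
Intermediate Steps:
U(t) = 5*t/9 (U(t) = 5*(t + 0)/9 = 5*t/9)
T(D, n) = 2 + 11*D/9 (T(D, n) = 2 - (D + ((5/9)*(-4))*D) = 2 - (D - 20*D/9) = 2 - (-11)*D/9 = 2 + 11*D/9)
1/(T(-139, -66) - 44161) = 1/((2 + (11/9)*(-139)) - 44161) = 1/((2 - 1529/9) - 44161) = 1/(-1511/9 - 44161) = 1/(-398960/9) = -9/398960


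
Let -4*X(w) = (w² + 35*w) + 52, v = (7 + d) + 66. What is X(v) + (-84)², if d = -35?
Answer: 12699/2 ≈ 6349.5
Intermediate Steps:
v = 38 (v = (7 - 35) + 66 = -28 + 66 = 38)
X(w) = -13 - 35*w/4 - w²/4 (X(w) = -((w² + 35*w) + 52)/4 = -(52 + w² + 35*w)/4 = -13 - 35*w/4 - w²/4)
X(v) + (-84)² = (-13 - 35/4*38 - ¼*38²) + (-84)² = (-13 - 665/2 - ¼*1444) + 7056 = (-13 - 665/2 - 361) + 7056 = -1413/2 + 7056 = 12699/2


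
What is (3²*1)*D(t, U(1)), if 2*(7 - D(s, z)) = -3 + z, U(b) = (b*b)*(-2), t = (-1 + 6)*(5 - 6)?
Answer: 171/2 ≈ 85.500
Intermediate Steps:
t = -5 (t = 5*(-1) = -5)
U(b) = -2*b² (U(b) = b²*(-2) = -2*b²)
D(s, z) = 17/2 - z/2 (D(s, z) = 7 - (-3 + z)/2 = 7 + (3/2 - z/2) = 17/2 - z/2)
(3²*1)*D(t, U(1)) = (3²*1)*(17/2 - (-1)*1²) = (9*1)*(17/2 - (-1)) = 9*(17/2 - ½*(-2)) = 9*(17/2 + 1) = 9*(19/2) = 171/2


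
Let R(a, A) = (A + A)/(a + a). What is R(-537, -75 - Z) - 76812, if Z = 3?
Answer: -13749322/179 ≈ -76812.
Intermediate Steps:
R(a, A) = A/a (R(a, A) = (2*A)/((2*a)) = (2*A)*(1/(2*a)) = A/a)
R(-537, -75 - Z) - 76812 = (-75 - 1*3)/(-537) - 76812 = (-75 - 3)*(-1/537) - 76812 = -78*(-1/537) - 76812 = 26/179 - 76812 = -13749322/179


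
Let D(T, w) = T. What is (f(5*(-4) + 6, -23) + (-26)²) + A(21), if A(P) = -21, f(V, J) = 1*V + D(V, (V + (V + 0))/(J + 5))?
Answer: 627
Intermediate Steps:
f(V, J) = 2*V (f(V, J) = 1*V + V = V + V = 2*V)
(f(5*(-4) + 6, -23) + (-26)²) + A(21) = (2*(5*(-4) + 6) + (-26)²) - 21 = (2*(-20 + 6) + 676) - 21 = (2*(-14) + 676) - 21 = (-28 + 676) - 21 = 648 - 21 = 627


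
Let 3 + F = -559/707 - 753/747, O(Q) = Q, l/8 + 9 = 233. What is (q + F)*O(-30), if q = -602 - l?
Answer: 4222917190/58681 ≈ 71964.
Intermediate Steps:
l = 1792 (l = -72 + 8*233 = -72 + 1864 = 1792)
F = -844777/176043 (F = -3 + (-559/707 - 753/747) = -3 + (-559*1/707 - 753*1/747) = -3 + (-559/707 - 251/249) = -3 - 316648/176043 = -844777/176043 ≈ -4.7987)
q = -2394 (q = -602 - 1*1792 = -602 - 1792 = -2394)
(q + F)*O(-30) = (-2394 - 844777/176043)*(-30) = -422291719/176043*(-30) = 4222917190/58681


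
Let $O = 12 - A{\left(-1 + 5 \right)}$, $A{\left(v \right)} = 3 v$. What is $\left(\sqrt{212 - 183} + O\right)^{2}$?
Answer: $29$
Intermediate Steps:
$O = 0$ ($O = 12 - 3 \left(-1 + 5\right) = 12 - 3 \cdot 4 = 12 - 12 = 0$)
$\left(\sqrt{212 - 183} + O\right)^{2} = \left(\sqrt{212 - 183} + 0\right)^{2} = \left(\sqrt{29} + 0\right)^{2} = \left(\sqrt{29}\right)^{2} = 29$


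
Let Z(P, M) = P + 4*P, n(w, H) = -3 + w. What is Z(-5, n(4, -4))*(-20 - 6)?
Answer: 650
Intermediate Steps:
Z(P, M) = 5*P
Z(-5, n(4, -4))*(-20 - 6) = (5*(-5))*(-20 - 6) = -25*(-26) = 650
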